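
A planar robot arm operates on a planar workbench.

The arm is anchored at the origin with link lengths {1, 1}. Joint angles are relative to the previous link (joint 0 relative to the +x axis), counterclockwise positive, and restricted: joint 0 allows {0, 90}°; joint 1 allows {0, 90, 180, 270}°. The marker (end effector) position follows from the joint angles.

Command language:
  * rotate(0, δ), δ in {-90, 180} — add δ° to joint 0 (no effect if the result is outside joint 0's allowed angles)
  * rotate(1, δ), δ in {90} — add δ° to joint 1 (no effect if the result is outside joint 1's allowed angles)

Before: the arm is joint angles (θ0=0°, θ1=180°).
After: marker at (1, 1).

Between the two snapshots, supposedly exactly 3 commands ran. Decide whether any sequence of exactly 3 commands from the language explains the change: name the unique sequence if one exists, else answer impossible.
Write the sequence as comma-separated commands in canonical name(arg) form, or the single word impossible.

start: joint angles (θ0=0°, θ1=180°)
t=1 rotate(1, 90) ⇒ joint angles (θ0=0°, θ1=270°)
t=2 rotate(1, 90) ⇒ joint angles (θ0=0°, θ1=0°)
t=3 rotate(1, 90) ⇒ joint angles (θ0=0°, θ1=90°)
no other 3-command option fits: unique.

rotate(1, 90), rotate(1, 90), rotate(1, 90)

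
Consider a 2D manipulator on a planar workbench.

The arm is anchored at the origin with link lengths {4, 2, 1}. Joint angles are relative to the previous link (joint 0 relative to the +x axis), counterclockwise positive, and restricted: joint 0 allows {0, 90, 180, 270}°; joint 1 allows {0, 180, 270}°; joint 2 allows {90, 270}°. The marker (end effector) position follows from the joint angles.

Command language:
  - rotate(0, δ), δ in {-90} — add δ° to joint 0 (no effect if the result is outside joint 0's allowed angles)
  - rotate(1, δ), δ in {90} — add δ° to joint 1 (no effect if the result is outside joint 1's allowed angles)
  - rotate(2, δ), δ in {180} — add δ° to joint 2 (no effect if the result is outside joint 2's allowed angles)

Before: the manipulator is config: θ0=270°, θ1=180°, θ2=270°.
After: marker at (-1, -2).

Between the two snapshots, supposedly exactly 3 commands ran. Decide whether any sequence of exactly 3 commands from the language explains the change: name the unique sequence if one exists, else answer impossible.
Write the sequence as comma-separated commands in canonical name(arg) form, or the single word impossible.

from: config: θ0=270°, θ1=180°, θ2=270°
step 1 (rotate(2, 180)): config: θ0=270°, θ1=180°, θ2=90°
step 2 (rotate(2, 180)): config: θ0=270°, θ1=180°, θ2=270°
step 3 (rotate(2, 180)): config: θ0=270°, θ1=180°, θ2=90°
uniquely the one of 27 3-step routes that fits.

rotate(2, 180), rotate(2, 180), rotate(2, 180)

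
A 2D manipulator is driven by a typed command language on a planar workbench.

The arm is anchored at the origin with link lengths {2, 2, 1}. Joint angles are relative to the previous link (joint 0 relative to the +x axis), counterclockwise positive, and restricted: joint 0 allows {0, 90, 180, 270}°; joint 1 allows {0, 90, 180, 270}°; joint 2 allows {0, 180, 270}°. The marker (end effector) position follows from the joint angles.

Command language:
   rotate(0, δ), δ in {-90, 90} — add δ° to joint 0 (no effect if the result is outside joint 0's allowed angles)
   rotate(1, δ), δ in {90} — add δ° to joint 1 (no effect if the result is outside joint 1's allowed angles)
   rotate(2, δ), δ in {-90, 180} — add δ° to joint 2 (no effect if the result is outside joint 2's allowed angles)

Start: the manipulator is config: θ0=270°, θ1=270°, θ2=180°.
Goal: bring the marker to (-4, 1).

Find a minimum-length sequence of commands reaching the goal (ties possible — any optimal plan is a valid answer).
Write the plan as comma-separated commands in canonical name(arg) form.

rotate(1, 90), rotate(2, 180), rotate(2, -90), rotate(0, -90)

t0: config: θ0=270°, θ1=270°, θ2=180°
[1] after rotate(1, 90): config: θ0=270°, θ1=0°, θ2=180°
[2] after rotate(2, 180): config: θ0=270°, θ1=0°, θ2=0°
[3] after rotate(2, -90): config: θ0=270°, θ1=0°, θ2=270°
[4] after rotate(0, -90): config: θ0=180°, θ1=0°, θ2=270°
no 3-step plan works, so 4 is optimal.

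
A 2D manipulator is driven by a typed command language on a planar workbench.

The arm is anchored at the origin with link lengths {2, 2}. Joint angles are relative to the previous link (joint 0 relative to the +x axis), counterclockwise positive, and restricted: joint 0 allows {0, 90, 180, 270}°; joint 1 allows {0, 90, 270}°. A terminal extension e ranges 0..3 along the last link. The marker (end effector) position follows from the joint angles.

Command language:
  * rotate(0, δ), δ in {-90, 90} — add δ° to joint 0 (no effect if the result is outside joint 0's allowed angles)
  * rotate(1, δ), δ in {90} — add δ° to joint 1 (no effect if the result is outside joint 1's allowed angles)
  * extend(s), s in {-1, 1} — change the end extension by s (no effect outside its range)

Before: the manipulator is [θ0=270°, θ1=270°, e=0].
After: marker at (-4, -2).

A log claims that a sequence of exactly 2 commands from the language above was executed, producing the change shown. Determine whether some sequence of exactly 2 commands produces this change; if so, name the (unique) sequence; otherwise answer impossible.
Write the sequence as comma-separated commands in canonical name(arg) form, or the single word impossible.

from: [θ0=270°, θ1=270°, e=0]
1. extend(1) → [θ0=270°, θ1=270°, e=1]
2. extend(1) → [θ0=270°, θ1=270°, e=2]
all 25 alternatives checked — unique.

extend(1), extend(1)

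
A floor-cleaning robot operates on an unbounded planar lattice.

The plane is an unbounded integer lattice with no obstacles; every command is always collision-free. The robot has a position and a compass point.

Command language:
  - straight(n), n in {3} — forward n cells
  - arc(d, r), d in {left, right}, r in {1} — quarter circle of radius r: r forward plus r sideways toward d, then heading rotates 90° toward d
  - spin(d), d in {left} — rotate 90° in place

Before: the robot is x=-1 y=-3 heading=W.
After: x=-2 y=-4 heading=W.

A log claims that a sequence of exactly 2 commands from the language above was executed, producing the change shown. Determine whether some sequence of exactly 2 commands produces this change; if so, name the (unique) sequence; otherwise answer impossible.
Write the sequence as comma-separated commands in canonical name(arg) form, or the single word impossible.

key: order matters: swapping spin(left) and arc(right, 1) lands elsewhere
t0: x=-1 y=-3 heading=W
1. spin(left) → x=-1 y=-3 heading=S
2. arc(right, 1) → x=-2 y=-4 heading=W
no rival 2-sequence matches.

spin(left), arc(right, 1)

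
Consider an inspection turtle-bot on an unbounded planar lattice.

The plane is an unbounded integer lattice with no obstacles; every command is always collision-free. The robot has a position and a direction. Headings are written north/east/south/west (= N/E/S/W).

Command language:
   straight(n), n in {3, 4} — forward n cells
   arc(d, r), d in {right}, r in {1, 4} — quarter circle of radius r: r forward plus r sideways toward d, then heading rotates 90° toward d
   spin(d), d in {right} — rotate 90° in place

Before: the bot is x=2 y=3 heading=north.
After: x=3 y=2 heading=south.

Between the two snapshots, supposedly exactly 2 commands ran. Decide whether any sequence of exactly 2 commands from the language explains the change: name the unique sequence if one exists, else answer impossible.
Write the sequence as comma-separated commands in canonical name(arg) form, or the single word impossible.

key: order matters: swapping spin(right) and arc(right, 1) lands elsewhere
t0: x=2 y=3 heading=north
1. spin(right) → x=2 y=3 heading=east
2. arc(right, 1) → x=3 y=2 heading=south
all 25 alternatives checked — unique.

spin(right), arc(right, 1)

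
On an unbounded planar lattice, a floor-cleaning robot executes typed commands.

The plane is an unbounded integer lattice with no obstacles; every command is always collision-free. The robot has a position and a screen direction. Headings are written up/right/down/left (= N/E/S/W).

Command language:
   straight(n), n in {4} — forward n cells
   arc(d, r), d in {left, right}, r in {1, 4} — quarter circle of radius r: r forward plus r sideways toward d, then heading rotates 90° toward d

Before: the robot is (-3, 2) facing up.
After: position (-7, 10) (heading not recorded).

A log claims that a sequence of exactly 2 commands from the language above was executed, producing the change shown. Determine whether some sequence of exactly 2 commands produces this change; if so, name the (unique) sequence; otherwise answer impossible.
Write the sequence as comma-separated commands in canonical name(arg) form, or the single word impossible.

straight(4), arc(left, 4)

key: order matters: swapping straight(4) and arc(left, 4) lands elsewhere
t0: (-3, 2) facing up
[1] after straight(4): (-3, 6) facing up
[2] after arc(left, 4): (-7, 10) facing left
uniquely the one of 25 2-step routes that fits.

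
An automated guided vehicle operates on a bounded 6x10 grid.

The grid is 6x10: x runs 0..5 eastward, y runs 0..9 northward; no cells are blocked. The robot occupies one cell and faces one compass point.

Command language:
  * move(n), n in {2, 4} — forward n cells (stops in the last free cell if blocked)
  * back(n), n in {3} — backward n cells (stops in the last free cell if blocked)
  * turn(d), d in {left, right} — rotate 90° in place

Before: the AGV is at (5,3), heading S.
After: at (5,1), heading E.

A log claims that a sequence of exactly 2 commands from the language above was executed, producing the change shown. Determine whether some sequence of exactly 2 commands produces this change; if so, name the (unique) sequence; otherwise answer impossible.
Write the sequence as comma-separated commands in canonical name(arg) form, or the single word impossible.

key: cell and facing (now E) both changed — the 2 commands mix motion and turning
t0: at (5,3), heading S
1. move(2) → at (5,1), heading S
2. turn(left) → at (5,1), heading E
no rival 2-sequence matches.

move(2), turn(left)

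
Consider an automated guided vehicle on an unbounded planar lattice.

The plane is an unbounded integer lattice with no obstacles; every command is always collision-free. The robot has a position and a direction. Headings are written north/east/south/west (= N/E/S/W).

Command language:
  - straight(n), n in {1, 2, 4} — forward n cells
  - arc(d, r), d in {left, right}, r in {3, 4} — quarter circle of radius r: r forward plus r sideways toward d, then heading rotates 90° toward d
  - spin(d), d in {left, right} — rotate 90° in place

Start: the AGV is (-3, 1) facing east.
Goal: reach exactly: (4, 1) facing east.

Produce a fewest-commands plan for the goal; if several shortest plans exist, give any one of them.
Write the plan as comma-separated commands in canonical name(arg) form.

start: (-3, 1) facing east
step 1 (straight(2)): (-1, 1) facing east
step 2 (straight(1)): (0, 1) facing east
step 3 (straight(4)): (4, 1) facing east
no 2-step plan works, so 3 is optimal.

straight(2), straight(1), straight(4)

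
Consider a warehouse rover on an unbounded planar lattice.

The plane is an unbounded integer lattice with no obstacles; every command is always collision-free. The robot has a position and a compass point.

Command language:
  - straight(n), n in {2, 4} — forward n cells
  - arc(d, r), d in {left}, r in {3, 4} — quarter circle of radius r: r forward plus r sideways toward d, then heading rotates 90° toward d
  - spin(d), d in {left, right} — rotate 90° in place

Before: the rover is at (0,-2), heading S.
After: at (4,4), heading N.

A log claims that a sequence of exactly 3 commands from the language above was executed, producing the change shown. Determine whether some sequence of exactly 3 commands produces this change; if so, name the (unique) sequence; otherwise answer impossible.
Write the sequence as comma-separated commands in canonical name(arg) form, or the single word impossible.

spin(left), arc(left, 4), straight(2)

key: running straight(2) before spin(left) would end elsewhere — order is forced
start: at (0,-2), heading S
[1] after spin(left): at (0,-2), heading E
[2] after arc(left, 4): at (4,2), heading N
[3] after straight(2): at (4,4), heading N
no rival 3-sequence matches.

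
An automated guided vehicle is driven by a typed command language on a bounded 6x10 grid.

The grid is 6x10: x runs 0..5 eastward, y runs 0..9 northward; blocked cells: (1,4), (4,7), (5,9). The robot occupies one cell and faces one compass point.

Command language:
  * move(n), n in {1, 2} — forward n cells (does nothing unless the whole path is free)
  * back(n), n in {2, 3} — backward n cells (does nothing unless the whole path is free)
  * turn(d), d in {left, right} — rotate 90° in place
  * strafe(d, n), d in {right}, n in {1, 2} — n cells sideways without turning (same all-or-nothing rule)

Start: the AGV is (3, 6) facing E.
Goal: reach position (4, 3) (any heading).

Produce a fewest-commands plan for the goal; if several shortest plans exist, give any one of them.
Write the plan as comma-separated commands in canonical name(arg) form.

strafe(right, 1), strafe(right, 2), move(1)

t0: (3, 6) facing E
1. strafe(right, 1) → (3, 5) facing E
2. strafe(right, 2) → (3, 3) facing E
3. move(1) → (4, 3) facing E
minimal: 3 command(s), checked below 3.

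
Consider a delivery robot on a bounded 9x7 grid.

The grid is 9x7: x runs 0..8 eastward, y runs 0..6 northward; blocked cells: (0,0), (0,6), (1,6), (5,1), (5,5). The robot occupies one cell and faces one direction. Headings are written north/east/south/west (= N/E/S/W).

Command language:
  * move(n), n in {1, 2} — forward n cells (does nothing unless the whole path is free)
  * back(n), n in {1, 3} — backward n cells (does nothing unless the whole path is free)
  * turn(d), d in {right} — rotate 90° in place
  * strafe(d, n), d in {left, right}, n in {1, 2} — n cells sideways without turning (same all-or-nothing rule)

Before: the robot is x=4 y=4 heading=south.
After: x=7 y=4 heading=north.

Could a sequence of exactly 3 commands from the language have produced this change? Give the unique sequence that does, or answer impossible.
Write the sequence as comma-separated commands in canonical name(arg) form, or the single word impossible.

turn(right), back(3), turn(right)

key: cell and facing (now N) both changed — the 3 commands mix motion and turning
begin: x=4 y=4 heading=south
step 1 (turn(right)): x=4 y=4 heading=west
step 2 (back(3)): x=7 y=4 heading=west
step 3 (turn(right)): x=7 y=4 heading=north
no other 3-command option fits: unique.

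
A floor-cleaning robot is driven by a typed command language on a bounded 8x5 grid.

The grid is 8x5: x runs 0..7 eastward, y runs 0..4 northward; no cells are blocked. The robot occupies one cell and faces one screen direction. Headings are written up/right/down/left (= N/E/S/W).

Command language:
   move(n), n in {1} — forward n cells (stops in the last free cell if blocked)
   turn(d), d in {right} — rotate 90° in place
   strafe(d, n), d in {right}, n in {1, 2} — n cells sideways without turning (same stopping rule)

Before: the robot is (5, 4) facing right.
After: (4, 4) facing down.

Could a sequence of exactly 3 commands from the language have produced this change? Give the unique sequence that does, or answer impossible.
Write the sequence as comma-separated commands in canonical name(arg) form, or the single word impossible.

key: running strafe(right, 2) before move(1) would end elsewhere — order is forced
t0: (5, 4) facing right
1. move(1) → (6, 4) facing right
2. turn(right) → (6, 4) facing down
3. strafe(right, 2) → (4, 4) facing down
uniquely the one of 64 3-step routes that fits.

move(1), turn(right), strafe(right, 2)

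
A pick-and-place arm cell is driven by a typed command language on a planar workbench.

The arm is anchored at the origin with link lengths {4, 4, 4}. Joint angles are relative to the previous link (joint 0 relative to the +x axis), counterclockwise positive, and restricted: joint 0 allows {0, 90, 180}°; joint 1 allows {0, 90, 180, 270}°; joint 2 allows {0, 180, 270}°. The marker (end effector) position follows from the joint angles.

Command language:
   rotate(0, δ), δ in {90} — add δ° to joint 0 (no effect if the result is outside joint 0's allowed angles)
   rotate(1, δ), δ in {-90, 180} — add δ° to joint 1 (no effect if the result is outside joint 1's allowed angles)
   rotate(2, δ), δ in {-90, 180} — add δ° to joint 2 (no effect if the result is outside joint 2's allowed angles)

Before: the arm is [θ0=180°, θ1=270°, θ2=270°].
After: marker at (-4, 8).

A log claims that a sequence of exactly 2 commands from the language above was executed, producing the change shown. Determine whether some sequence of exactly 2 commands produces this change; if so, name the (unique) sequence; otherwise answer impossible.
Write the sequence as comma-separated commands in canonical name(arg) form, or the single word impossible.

rotate(2, -90), rotate(2, 180)

key: order matters: swapping rotate(2, -90) and rotate(2, 180) lands elsewhere
from: [θ0=180°, θ1=270°, θ2=270°]
1. rotate(2, -90) → [θ0=180°, θ1=270°, θ2=180°]
2. rotate(2, 180) → [θ0=180°, θ1=270°, θ2=0°]
no rival 2-sequence matches.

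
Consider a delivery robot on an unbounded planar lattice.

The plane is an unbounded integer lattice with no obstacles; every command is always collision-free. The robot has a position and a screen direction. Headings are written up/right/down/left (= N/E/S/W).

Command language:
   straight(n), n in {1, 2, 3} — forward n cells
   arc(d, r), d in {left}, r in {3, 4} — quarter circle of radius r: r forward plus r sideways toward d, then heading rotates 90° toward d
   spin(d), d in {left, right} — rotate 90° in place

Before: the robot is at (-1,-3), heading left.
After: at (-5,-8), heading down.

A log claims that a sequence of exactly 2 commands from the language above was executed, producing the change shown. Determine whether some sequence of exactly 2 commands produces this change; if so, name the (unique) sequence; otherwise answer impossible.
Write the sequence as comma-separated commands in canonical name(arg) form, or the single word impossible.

key: cell and facing (now S) both changed — the 2 commands mix motion and turning
from: at (-1,-3), heading left
[1] after arc(left, 4): at (-5,-7), heading down
[2] after straight(1): at (-5,-8), heading down
all 49 alternatives checked — unique.

arc(left, 4), straight(1)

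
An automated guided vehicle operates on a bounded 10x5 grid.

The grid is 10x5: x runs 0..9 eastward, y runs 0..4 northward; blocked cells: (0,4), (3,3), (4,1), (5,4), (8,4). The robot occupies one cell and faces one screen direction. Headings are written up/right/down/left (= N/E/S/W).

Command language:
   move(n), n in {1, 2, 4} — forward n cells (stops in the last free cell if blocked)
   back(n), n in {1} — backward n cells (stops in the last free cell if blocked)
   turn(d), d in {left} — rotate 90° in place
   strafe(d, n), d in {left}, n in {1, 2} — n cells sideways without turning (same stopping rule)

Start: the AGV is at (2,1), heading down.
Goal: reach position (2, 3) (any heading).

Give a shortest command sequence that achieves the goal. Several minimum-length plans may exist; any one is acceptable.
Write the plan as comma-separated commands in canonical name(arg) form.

from: at (2,1), heading down
[1] after back(1): at (2,2), heading down
[2] after back(1): at (2,3), heading down
no 1-step plan works, so 2 is optimal.

back(1), back(1)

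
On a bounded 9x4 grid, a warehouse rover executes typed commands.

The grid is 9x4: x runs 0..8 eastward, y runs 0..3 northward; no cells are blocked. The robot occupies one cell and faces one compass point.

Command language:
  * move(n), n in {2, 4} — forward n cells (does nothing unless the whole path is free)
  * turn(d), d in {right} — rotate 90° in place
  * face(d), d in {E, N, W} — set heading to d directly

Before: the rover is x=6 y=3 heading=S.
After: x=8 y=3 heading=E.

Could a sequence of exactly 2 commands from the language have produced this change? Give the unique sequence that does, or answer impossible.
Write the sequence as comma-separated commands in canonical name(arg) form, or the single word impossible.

key: order matters: swapping face(E) and move(2) lands elsewhere
from: x=6 y=3 heading=S
t=1 face(E) ⇒ x=6 y=3 heading=E
t=2 move(2) ⇒ x=8 y=3 heading=E
uniquely the one of 36 2-step routes that fits.

face(E), move(2)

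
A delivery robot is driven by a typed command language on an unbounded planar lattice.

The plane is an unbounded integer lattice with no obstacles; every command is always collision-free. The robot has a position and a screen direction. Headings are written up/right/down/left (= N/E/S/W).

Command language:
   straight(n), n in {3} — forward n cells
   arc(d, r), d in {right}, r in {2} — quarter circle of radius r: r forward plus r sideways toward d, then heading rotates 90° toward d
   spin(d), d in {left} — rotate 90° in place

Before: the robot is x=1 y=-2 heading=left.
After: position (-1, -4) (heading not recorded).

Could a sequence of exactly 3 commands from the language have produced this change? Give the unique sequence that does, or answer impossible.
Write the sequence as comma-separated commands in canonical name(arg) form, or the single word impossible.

spin(left), arc(right, 2), spin(left)

initial: x=1 y=-2 heading=left
1. spin(left) → x=1 y=-2 heading=down
2. arc(right, 2) → x=-1 y=-4 heading=left
3. spin(left) → x=-1 y=-4 heading=down
uniquely the one of 27 3-step routes that fits.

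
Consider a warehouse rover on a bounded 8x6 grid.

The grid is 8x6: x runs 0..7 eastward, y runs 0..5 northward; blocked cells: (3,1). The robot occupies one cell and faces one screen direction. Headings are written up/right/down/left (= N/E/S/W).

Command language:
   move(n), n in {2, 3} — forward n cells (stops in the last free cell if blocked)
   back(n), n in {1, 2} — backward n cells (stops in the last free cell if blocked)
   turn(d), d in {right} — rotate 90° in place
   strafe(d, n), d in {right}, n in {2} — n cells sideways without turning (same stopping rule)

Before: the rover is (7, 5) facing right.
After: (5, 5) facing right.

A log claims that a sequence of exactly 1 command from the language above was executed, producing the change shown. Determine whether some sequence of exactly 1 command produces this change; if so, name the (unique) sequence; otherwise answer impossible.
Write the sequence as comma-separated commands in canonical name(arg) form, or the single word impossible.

back(2)

key: heading stays E — the single command does not turn
start: (7, 5) facing right
1. back(2) → (5, 5) facing right
uniquely the one of 6 1-step routes that fits.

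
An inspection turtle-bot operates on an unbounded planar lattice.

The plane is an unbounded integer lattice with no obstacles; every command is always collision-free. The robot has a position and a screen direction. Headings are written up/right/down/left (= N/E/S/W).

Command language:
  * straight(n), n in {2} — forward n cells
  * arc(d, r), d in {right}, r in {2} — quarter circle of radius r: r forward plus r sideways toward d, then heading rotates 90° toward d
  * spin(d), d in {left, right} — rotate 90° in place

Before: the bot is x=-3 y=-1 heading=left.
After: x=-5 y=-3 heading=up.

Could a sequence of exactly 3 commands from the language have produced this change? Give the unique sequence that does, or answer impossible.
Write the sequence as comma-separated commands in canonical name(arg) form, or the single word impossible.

spin(left), arc(right, 2), spin(right)

key: order matters: swapping spin(left) and spin(right) lands elsewhere
begin: x=-3 y=-1 heading=left
step 1 (spin(left)): x=-3 y=-1 heading=down
step 2 (arc(right, 2)): x=-5 y=-3 heading=left
step 3 (spin(right)): x=-5 y=-3 heading=up
no rival 3-sequence matches.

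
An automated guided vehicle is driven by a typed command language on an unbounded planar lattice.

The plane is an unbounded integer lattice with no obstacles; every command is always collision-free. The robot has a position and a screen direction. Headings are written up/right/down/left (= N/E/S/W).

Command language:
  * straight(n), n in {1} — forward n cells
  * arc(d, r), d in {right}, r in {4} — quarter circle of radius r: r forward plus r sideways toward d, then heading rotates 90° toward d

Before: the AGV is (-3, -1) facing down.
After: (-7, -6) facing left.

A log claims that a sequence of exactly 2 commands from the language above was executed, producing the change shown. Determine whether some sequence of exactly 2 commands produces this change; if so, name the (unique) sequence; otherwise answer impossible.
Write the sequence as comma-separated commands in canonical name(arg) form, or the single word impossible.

straight(1), arc(right, 4)

key: order matters: swapping straight(1) and arc(right, 4) lands elsewhere
t0: (-3, -1) facing down
t=1 straight(1) ⇒ (-3, -2) facing down
t=2 arc(right, 4) ⇒ (-7, -6) facing left
no rival 2-sequence matches.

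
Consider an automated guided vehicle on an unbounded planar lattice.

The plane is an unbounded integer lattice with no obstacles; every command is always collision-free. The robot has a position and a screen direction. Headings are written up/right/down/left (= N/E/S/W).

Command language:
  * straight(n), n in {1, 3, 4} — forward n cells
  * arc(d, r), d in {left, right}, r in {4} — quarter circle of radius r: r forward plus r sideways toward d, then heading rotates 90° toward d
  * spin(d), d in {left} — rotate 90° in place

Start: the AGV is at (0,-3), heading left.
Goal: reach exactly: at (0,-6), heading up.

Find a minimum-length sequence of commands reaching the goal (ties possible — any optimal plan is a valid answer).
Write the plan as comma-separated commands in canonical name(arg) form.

begin: at (0,-3), heading left
1. spin(left) → at (0,-3), heading down
2. straight(3) → at (0,-6), heading down
3. spin(left) → at (0,-6), heading right
4. spin(left) → at (0,-6), heading up
shorter routes all fall short; 4 is best.

spin(left), straight(3), spin(left), spin(left)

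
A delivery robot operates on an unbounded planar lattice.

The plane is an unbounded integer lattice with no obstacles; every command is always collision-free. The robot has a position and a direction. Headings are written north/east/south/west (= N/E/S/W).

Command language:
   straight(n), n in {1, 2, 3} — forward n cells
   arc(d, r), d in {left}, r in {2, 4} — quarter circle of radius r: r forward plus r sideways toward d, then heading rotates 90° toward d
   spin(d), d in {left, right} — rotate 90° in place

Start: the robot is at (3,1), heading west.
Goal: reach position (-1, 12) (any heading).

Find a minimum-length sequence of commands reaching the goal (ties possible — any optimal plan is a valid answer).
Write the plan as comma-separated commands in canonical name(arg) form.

start: at (3,1), heading west
[1] after spin(right): at (3,1), heading north
[2] after straight(2): at (3,3), heading north
[3] after straight(2): at (3,5), heading north
[4] after straight(3): at (3,8), heading north
[5] after arc(left, 4): at (-1,12), heading west
minimal: 5 command(s), checked below 5.

spin(right), straight(2), straight(2), straight(3), arc(left, 4)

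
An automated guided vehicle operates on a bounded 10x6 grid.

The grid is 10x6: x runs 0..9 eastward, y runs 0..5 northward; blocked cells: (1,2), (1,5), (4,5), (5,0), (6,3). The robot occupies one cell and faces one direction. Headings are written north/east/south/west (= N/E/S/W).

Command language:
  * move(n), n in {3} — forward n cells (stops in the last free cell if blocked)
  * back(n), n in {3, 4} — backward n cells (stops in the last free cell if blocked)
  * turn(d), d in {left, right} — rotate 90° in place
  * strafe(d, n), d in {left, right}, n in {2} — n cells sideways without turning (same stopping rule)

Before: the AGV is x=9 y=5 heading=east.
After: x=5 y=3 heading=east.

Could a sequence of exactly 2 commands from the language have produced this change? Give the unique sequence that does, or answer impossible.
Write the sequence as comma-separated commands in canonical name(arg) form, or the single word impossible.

back(4), strafe(right, 2)

key: running strafe(right, 2) before back(4) would end elsewhere — order is forced
begin: x=9 y=5 heading=east
t=1 back(4) ⇒ x=5 y=5 heading=east
t=2 strafe(right, 2) ⇒ x=5 y=3 heading=east
uniquely the one of 49 2-step routes that fits.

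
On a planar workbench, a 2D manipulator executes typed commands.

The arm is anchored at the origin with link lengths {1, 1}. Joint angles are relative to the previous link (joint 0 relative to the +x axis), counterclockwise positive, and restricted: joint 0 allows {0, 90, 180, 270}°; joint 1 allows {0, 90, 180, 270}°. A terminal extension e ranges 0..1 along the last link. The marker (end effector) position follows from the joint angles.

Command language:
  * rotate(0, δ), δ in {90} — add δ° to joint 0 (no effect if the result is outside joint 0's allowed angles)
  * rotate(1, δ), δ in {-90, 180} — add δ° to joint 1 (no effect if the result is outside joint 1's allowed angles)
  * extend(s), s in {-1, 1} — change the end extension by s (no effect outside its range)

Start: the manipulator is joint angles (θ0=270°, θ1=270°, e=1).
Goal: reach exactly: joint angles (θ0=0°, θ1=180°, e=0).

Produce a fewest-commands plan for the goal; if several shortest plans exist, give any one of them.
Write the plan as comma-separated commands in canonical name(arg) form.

initial: joint angles (θ0=270°, θ1=270°, e=1)
[1] after extend(-1): joint angles (θ0=270°, θ1=270°, e=0)
[2] after rotate(0, 90): joint angles (θ0=0°, θ1=270°, e=0)
[3] after rotate(1, -90): joint angles (θ0=0°, θ1=180°, e=0)
nothing shorter than 3 reaches the goal.

extend(-1), rotate(0, 90), rotate(1, -90)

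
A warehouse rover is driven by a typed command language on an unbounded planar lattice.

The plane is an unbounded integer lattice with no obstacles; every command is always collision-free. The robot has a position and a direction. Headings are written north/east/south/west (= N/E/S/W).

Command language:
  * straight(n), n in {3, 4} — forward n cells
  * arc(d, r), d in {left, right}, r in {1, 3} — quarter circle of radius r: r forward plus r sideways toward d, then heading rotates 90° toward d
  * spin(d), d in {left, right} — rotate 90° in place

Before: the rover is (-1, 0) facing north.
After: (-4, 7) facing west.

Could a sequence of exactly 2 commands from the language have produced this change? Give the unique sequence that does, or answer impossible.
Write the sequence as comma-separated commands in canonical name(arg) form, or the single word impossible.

key: cell and facing (now W) both changed — the 2 commands mix motion and turning
t0: (-1, 0) facing north
step 1 (straight(4)): (-1, 4) facing north
step 2 (arc(left, 3)): (-4, 7) facing west
no rival 2-sequence matches.

straight(4), arc(left, 3)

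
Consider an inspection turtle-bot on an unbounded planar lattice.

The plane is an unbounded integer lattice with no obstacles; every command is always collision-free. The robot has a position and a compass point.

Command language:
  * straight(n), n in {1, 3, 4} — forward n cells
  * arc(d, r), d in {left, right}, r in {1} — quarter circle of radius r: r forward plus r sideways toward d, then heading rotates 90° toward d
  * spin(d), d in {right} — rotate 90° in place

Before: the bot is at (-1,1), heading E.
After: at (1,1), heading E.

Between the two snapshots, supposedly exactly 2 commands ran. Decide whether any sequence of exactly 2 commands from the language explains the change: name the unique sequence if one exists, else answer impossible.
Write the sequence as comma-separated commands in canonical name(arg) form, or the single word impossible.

straight(1), straight(1)

key: heading stays E — no command in the sequence turns
initial: at (-1,1), heading E
1. straight(1) → at (0,1), heading E
2. straight(1) → at (1,1), heading E
all 36 alternatives checked — unique.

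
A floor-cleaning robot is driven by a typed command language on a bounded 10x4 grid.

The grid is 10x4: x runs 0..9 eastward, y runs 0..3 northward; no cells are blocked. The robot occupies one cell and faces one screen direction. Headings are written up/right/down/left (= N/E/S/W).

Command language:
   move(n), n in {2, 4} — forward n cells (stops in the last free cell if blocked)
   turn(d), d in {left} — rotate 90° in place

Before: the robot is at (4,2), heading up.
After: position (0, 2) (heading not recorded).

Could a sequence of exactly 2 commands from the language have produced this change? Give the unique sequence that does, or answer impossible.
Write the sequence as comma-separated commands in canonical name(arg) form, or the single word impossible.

turn(left), move(4)

key: order matters: swapping turn(left) and move(4) lands elsewhere
begin: at (4,2), heading up
t=1 turn(left) ⇒ at (4,2), heading left
t=2 move(4) ⇒ at (0,2), heading left
no rival 2-sequence matches.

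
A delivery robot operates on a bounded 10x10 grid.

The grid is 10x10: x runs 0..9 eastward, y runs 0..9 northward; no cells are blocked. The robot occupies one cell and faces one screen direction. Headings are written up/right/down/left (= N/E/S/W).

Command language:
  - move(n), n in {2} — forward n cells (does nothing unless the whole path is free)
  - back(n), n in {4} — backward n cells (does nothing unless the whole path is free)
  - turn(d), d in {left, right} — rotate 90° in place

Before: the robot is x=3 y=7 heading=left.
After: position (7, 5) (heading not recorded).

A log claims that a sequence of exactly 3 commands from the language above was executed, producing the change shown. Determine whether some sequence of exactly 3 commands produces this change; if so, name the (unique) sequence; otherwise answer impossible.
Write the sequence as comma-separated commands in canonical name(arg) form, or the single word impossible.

key: order matters: swapping back(4) and move(2) lands elsewhere
initial: x=3 y=7 heading=left
1. back(4) → x=7 y=7 heading=left
2. turn(left) → x=7 y=7 heading=down
3. move(2) → x=7 y=5 heading=down
no rival 3-sequence matches.

back(4), turn(left), move(2)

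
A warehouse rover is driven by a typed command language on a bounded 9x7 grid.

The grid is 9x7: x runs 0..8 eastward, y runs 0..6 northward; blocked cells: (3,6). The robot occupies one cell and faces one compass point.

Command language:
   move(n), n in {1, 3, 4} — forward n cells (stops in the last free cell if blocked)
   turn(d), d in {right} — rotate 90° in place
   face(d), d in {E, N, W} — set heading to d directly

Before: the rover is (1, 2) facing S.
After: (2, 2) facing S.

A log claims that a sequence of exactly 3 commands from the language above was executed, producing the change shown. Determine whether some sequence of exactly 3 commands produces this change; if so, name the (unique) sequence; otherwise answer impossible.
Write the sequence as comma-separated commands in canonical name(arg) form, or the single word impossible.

face(E), move(1), turn(right)

key: running turn(right) before face(E) would end elsewhere — order is forced
initial: (1, 2) facing S
1. face(E) → (1, 2) facing E
2. move(1) → (2, 2) facing E
3. turn(right) → (2, 2) facing S
all 343 alternatives checked — unique.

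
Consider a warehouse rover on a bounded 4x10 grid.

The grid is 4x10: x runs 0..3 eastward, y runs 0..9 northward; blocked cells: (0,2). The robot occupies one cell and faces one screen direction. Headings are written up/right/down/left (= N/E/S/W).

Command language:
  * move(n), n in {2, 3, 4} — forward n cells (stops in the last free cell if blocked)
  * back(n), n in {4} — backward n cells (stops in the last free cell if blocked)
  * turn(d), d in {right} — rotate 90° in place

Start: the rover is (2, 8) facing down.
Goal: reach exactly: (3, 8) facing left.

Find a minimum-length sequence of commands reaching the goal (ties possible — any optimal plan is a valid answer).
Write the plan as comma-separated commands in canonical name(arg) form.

t0: (2, 8) facing down
t=1 turn(right) ⇒ (2, 8) facing left
t=2 back(4) ⇒ (3, 8) facing left
no 1-step plan works, so 2 is optimal.

turn(right), back(4)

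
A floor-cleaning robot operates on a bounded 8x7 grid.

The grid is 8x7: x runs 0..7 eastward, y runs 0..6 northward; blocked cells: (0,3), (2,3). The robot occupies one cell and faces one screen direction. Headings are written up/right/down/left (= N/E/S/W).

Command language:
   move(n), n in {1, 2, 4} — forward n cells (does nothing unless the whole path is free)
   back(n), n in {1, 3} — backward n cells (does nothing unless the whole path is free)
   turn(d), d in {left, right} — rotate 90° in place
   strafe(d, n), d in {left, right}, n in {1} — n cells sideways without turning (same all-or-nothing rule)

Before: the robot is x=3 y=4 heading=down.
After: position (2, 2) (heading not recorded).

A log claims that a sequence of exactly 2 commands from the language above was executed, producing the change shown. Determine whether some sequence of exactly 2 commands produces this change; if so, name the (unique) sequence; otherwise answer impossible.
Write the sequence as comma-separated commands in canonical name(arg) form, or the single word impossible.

key: running strafe(right, 1) before move(2) would end elsewhere — order is forced
t0: x=3 y=4 heading=down
1. move(2) → x=3 y=2 heading=down
2. strafe(right, 1) → x=2 y=2 heading=down
no other 2-command option fits: unique.

move(2), strafe(right, 1)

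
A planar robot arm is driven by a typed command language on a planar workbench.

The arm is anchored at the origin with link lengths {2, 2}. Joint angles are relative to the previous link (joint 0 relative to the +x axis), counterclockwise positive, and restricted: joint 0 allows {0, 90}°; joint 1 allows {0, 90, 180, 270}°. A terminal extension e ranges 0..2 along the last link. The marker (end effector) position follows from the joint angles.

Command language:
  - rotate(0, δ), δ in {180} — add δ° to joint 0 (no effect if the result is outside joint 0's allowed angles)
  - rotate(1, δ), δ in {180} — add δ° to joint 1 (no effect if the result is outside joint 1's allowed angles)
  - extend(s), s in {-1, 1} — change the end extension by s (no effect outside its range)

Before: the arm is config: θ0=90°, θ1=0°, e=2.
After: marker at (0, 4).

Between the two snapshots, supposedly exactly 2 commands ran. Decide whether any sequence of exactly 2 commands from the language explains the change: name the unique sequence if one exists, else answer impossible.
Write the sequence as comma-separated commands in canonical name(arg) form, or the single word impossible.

initial: config: θ0=90°, θ1=0°, e=2
[1] after extend(-1): config: θ0=90°, θ1=0°, e=1
[2] after extend(-1): config: θ0=90°, θ1=0°, e=0
no rival 2-sequence matches.

extend(-1), extend(-1)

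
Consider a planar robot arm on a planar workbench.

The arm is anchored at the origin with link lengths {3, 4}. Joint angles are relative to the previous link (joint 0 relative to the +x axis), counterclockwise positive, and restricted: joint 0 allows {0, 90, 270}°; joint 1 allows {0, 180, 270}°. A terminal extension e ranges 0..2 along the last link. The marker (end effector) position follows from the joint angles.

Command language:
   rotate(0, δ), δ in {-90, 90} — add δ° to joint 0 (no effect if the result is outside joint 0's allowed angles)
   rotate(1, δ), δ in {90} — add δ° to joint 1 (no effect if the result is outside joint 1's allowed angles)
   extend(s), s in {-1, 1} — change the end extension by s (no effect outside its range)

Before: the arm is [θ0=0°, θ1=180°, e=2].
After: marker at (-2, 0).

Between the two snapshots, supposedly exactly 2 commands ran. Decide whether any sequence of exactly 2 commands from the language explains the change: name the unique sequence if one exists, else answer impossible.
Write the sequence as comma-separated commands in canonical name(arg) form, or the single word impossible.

key: running extend(-1) before extend(1) would end elsewhere — order is forced
begin: [θ0=0°, θ1=180°, e=2]
t=1 extend(1) ⇒ [θ0=0°, θ1=180°, e=2]
t=2 extend(-1) ⇒ [θ0=0°, θ1=180°, e=1]
uniquely the one of 25 2-step routes that fits.

extend(1), extend(-1)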